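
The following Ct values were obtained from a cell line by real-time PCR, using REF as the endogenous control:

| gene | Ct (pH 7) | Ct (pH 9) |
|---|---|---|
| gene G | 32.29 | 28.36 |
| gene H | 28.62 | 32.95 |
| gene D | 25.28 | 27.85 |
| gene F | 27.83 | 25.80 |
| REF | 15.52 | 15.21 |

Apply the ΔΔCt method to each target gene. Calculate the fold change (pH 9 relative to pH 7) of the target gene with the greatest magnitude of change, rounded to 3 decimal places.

gene G: ΔΔCt = (28.36−15.21) − (32.29−15.52) = 13.15 − 16.77 = -3.62; fold change = 2^3.62 = 12.295
gene H: ΔΔCt = (32.95−15.21) − (28.62−15.52) = 17.74 − 13.10 = 4.64; fold change = 2^-4.64 = 0.040
gene D: ΔΔCt = (27.85−15.21) − (25.28−15.52) = 12.64 − 9.76 = 2.88; fold change = 2^-2.88 = 0.136
gene F: ΔΔCt = (25.80−15.21) − (27.83−15.52) = 10.59 − 12.31 = -1.72; fold change = 2^1.72 = 3.294
gene H has the largest |ΔΔCt| = 4.64.

0.040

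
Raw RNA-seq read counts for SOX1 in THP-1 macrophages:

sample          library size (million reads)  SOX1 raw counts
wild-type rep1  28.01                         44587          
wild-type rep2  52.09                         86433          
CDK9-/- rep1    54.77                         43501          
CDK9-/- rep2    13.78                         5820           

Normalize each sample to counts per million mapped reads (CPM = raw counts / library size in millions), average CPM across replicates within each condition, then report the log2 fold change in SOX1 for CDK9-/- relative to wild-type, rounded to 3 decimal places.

CPM(wild-type rep1) = 44587 / 28.01 = 1591.8243
CPM(wild-type rep2) = 86433 / 52.09 = 1659.3012
CPM(CDK9-/- rep1) = 43501 / 54.77 = 794.2487
CPM(CDK9-/- rep2) = 5820 / 13.78 = 422.3512
mean CPM(wild-type) = 1625.5628; mean CPM(CDK9-/-) = 608.3000
Fold change = 608.3000 / 1625.5628 = 0.37421
log2(0.37421) = -1.4181

-1.418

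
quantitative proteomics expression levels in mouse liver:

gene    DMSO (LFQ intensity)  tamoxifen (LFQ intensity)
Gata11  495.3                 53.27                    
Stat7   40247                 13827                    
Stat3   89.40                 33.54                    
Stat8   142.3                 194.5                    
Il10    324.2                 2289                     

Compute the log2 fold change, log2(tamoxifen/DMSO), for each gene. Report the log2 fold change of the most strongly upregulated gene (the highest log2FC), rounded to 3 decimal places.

log2(53.27/495.3) = -3.217  (Gata11)
log2(13827/40247) = -1.541  (Stat7)
log2(33.54/89.40) = -1.414  (Stat3)
log2(194.5/142.3) = 0.451  (Stat8)
log2(2289/324.2) = 2.820  (Il10)
Il10 is most strongly upregulated.

2.820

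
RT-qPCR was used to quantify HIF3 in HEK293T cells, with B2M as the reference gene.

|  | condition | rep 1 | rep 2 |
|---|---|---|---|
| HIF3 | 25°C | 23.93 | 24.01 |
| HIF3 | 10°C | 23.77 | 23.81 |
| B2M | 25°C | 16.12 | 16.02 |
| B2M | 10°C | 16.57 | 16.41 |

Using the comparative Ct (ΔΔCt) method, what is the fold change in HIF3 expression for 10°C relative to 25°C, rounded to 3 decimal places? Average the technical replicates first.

Mean Ct: HIF3 25°C 23.970; HIF3 10°C 23.790; B2M 25°C 16.070; B2M 10°C 16.490
ΔCt(25°C) = 23.970 − 16.070 = 7.900
ΔCt(10°C) = 23.790 − 16.490 = 7.300
ΔΔCt = 7.300 − 7.900 = -0.600
Fold change = 2^(−(-0.600)) = 2^0.600 = 1.5157

1.516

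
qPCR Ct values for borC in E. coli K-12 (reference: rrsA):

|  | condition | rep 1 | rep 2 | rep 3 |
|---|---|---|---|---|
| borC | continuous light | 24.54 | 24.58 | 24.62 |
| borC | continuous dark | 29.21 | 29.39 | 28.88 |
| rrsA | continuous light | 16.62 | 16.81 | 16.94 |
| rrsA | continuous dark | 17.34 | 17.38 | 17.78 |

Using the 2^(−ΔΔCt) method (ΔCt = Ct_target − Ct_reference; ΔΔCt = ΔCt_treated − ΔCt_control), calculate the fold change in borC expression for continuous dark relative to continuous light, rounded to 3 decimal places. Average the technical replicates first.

0.068

Mean Ct: borC continuous light 24.580; borC continuous dark 29.160; rrsA continuous light 16.790; rrsA continuous dark 17.500
ΔCt(continuous light) = 24.580 − 16.790 = 7.790
ΔCt(continuous dark) = 29.160 − 17.500 = 11.660
ΔΔCt = 11.660 − 7.790 = 3.870
Fold change = 2^(−3.870) = 0.0684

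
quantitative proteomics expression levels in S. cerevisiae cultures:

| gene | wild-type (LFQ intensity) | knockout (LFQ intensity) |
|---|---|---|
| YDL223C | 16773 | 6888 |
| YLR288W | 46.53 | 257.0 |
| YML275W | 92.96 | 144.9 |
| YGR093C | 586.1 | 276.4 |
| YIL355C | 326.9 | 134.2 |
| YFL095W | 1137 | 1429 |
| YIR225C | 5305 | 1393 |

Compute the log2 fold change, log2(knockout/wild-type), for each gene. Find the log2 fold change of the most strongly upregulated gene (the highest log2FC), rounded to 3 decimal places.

2.466

log2(6888/16773) = -1.284  (YDL223C)
log2(257.0/46.53) = 2.466  (YLR288W)
log2(144.9/92.96) = 0.640  (YML275W)
log2(276.4/586.1) = -1.084  (YGR093C)
log2(134.2/326.9) = -1.284  (YIL355C)
log2(1429/1137) = 0.330  (YFL095W)
log2(1393/5305) = -1.929  (YIR225C)
YLR288W is most strongly upregulated.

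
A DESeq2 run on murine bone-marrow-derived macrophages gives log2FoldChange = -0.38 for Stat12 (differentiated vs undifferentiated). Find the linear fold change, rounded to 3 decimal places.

0.768

Fold change = 2^(-0.38) = 0.7684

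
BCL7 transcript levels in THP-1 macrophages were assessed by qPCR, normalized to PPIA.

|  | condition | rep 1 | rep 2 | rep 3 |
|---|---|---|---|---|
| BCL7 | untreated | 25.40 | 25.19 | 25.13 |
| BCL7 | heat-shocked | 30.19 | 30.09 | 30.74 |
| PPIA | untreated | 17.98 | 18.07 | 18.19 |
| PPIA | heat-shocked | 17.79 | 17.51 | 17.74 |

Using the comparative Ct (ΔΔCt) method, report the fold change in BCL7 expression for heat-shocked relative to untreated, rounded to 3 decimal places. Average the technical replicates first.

0.022

Mean Ct: BCL7 untreated 25.240; BCL7 heat-shocked 30.340; PPIA untreated 18.080; PPIA heat-shocked 17.680
ΔCt(untreated) = 25.240 − 18.080 = 7.160
ΔCt(heat-shocked) = 30.340 − 17.680 = 12.660
ΔΔCt = 12.660 − 7.160 = 5.500
Fold change = 2^(−5.500) = 0.0221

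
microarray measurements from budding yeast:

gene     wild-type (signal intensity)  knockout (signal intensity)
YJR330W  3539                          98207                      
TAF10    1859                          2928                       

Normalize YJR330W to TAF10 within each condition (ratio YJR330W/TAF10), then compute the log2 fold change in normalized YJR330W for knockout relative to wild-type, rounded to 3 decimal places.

4.139

YJR330W/TAF10 (wild-type) = 3539 / 1859 = 1.9037
YJR330W/TAF10 (knockout) = 98207 / 2928 = 33.541
Fold change = 33.541 / 1.9037 = 17.6186
log2(17.6186) = 4.1390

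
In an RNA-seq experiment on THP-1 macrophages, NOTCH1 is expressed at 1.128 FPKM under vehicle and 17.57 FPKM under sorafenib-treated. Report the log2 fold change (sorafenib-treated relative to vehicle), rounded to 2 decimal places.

3.96

Fold change = 17.57 / 1.128 = 15.5762
log2(15.5762) = 3.961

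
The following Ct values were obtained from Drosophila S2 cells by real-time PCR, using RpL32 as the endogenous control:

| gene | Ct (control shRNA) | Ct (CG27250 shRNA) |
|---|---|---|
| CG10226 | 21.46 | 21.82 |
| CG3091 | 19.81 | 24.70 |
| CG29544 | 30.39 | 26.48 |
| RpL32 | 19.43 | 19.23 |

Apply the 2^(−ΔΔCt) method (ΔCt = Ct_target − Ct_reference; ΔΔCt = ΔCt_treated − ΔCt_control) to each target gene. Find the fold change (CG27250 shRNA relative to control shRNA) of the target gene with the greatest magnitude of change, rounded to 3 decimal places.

CG10226: ΔΔCt = (21.82−19.23) − (21.46−19.43) = 2.59 − 2.03 = 0.56; fold change = 2^-0.56 = 0.678
CG3091: ΔΔCt = (24.70−19.23) − (19.81−19.43) = 5.47 − 0.38 = 5.09; fold change = 2^-5.09 = 0.029
CG29544: ΔΔCt = (26.48−19.23) − (30.39−19.43) = 7.25 − 10.96 = -3.71; fold change = 2^3.71 = 13.086
CG3091 has the largest |ΔΔCt| = 5.09.

0.029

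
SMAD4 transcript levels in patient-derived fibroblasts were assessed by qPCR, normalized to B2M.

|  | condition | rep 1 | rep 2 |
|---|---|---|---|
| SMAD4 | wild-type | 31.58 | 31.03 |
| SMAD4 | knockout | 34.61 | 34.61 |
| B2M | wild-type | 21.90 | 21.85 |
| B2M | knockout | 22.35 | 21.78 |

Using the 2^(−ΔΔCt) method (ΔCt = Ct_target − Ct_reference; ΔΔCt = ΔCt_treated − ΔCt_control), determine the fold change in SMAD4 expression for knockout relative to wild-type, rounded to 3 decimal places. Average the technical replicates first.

Mean Ct: SMAD4 wild-type 31.305; SMAD4 knockout 34.610; B2M wild-type 21.875; B2M knockout 22.065
ΔCt(wild-type) = 31.305 − 21.875 = 9.430
ΔCt(knockout) = 34.610 − 22.065 = 12.545
ΔΔCt = 12.545 − 9.430 = 3.115
Fold change = 2^(−3.115) = 0.1154

0.115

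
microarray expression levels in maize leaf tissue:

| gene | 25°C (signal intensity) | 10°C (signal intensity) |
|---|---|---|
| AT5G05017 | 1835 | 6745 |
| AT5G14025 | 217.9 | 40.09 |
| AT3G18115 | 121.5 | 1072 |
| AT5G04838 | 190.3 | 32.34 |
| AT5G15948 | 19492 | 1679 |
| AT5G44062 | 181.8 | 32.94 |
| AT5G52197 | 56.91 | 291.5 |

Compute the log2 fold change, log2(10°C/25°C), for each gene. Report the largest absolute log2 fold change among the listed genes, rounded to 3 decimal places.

3.537

log2(6745/1835) = 1.878  (AT5G05017)
log2(40.09/217.9) = -2.442  (AT5G14025)
log2(1072/121.5) = 3.141  (AT3G18115)
log2(32.34/190.3) = -2.557  (AT5G04838)
log2(1679/19492) = -3.537  (AT5G15948)
log2(32.94/181.8) = -2.464  (AT5G44062)
log2(291.5/56.91) = 2.357  (AT5G52197)
The largest magnitude belongs to AT5G15948.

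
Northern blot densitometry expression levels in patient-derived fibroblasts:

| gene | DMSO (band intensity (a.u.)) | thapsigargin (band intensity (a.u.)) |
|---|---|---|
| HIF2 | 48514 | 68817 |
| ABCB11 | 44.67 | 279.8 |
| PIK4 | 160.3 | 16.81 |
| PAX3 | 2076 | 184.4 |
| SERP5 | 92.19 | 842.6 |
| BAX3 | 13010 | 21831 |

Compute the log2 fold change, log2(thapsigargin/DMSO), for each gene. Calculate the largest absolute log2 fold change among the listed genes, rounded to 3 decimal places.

log2(68817/48514) = 0.504  (HIF2)
log2(279.8/44.67) = 2.647  (ABCB11)
log2(16.81/160.3) = -3.253  (PIK4)
log2(184.4/2076) = -3.493  (PAX3)
log2(842.6/92.19) = 3.192  (SERP5)
log2(21831/13010) = 0.747  (BAX3)
The largest magnitude belongs to PAX3.

3.493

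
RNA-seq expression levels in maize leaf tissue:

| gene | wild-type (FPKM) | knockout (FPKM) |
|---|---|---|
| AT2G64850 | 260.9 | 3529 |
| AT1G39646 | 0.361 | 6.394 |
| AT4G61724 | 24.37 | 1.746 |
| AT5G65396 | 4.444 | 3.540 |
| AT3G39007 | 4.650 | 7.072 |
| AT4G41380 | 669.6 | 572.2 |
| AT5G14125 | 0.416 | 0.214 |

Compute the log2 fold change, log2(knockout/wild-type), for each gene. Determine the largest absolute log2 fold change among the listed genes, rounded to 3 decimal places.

log2(3529/260.9) = 3.758  (AT2G64850)
log2(6.394/0.361) = 4.147  (AT1G39646)
log2(1.746/24.37) = -3.803  (AT4G61724)
log2(3.540/4.444) = -0.328  (AT5G65396)
log2(7.072/4.650) = 0.605  (AT3G39007)
log2(572.2/669.6) = -0.227  (AT4G41380)
log2(0.214/0.416) = -0.959  (AT5G14125)
The largest magnitude belongs to AT1G39646.

4.147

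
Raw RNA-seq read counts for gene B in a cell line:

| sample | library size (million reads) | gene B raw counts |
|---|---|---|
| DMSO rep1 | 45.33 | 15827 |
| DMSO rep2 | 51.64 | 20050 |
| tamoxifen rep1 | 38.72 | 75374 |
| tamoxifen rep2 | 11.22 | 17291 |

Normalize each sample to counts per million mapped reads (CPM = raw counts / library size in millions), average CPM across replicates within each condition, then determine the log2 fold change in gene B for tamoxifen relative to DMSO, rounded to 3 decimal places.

2.242

CPM(DMSO rep1) = 15827 / 45.33 = 349.1507
CPM(DMSO rep2) = 20050 / 51.64 = 388.2649
CPM(tamoxifen rep1) = 75374 / 38.72 = 1946.6426
CPM(tamoxifen rep2) = 17291 / 11.22 = 1541.0873
mean CPM(DMSO) = 368.7078; mean CPM(tamoxifen) = 1743.8650
Fold change = 1743.8650 / 368.7078 = 4.72967
log2(4.72967) = 2.2417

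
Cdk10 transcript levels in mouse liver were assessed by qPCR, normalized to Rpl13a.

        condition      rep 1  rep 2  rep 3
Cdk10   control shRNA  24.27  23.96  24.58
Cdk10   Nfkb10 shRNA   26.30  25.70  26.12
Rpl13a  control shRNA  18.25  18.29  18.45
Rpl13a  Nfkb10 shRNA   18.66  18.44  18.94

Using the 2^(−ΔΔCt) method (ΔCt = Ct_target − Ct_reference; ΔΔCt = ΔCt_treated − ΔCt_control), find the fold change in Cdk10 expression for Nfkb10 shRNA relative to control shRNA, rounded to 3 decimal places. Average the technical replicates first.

Mean Ct: Cdk10 control shRNA 24.270; Cdk10 Nfkb10 shRNA 26.040; Rpl13a control shRNA 18.330; Rpl13a Nfkb10 shRNA 18.680
ΔCt(control shRNA) = 24.270 − 18.330 = 5.940
ΔCt(Nfkb10 shRNA) = 26.040 − 18.680 = 7.360
ΔΔCt = 7.360 − 5.940 = 1.420
Fold change = 2^(−1.420) = 0.3737

0.374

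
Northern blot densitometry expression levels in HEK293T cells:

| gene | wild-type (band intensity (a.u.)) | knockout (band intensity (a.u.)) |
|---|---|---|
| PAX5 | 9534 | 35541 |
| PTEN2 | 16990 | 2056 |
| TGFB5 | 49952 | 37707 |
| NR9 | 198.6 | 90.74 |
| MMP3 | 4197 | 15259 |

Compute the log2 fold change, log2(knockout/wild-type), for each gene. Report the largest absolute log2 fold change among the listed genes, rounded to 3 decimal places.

log2(35541/9534) = 1.898  (PAX5)
log2(2056/16990) = -3.047  (PTEN2)
log2(37707/49952) = -0.406  (TGFB5)
log2(90.74/198.6) = -1.130  (NR9)
log2(15259/4197) = 1.862  (MMP3)
The largest magnitude belongs to PTEN2.

3.047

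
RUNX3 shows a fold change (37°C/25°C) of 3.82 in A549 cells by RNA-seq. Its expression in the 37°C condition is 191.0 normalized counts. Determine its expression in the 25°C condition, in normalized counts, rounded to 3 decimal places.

25°C expression = 191.0 / 3.82 = 50.000

50.000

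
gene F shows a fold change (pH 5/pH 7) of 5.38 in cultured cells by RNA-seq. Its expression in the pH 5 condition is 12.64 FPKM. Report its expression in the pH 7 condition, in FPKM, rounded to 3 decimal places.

2.349

pH 7 expression = 12.64 / 5.38 = 2.349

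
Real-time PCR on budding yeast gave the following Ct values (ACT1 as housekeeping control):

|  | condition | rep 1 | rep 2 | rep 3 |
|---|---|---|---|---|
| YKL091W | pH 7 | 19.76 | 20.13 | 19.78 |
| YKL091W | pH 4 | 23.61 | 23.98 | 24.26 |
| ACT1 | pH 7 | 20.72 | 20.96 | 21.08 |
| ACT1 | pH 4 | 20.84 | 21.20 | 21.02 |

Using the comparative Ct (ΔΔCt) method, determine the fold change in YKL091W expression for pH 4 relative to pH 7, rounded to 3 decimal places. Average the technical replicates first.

0.064

Mean Ct: YKL091W pH 7 19.890; YKL091W pH 4 23.950; ACT1 pH 7 20.920; ACT1 pH 4 21.020
ΔCt(pH 7) = 19.890 − 20.920 = -1.030
ΔCt(pH 4) = 23.950 − 21.020 = 2.930
ΔΔCt = 2.930 − (-1.030) = 3.960
Fold change = 2^(−3.960) = 0.0643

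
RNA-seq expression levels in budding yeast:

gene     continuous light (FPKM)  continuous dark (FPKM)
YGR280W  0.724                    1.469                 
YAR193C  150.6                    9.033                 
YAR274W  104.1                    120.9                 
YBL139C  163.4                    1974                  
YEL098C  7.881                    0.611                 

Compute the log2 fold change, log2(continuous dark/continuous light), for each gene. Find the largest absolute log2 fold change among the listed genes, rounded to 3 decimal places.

log2(1.469/0.724) = 1.021  (YGR280W)
log2(9.033/150.6) = -4.059  (YAR193C)
log2(120.9/104.1) = 0.216  (YAR274W)
log2(1974/163.4) = 3.595  (YBL139C)
log2(0.611/7.881) = -3.689  (YEL098C)
The largest magnitude belongs to YAR193C.

4.059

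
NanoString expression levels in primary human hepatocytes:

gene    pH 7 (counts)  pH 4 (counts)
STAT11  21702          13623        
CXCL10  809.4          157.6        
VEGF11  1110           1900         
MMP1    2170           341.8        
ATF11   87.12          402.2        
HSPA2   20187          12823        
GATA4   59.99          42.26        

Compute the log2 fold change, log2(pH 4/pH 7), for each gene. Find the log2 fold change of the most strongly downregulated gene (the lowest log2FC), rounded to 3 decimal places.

-2.666

log2(13623/21702) = -0.672  (STAT11)
log2(157.6/809.4) = -2.361  (CXCL10)
log2(1900/1110) = 0.775  (VEGF11)
log2(341.8/2170) = -2.666  (MMP1)
log2(402.2/87.12) = 2.207  (ATF11)
log2(12823/20187) = -0.655  (HSPA2)
log2(42.26/59.99) = -0.505  (GATA4)
MMP1 is most strongly downregulated.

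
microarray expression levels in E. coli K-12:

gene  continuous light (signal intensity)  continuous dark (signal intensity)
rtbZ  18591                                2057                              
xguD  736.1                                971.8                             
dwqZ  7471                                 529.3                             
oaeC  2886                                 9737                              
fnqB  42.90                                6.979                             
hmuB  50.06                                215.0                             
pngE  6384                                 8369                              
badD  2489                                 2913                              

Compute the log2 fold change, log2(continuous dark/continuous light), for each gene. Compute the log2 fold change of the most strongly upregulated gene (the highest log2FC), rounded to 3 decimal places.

2.103

log2(2057/18591) = -3.176  (rtbZ)
log2(971.8/736.1) = 0.401  (xguD)
log2(529.3/7471) = -3.819  (dwqZ)
log2(9737/2886) = 1.754  (oaeC)
log2(6.979/42.90) = -2.620  (fnqB)
log2(215.0/50.06) = 2.103  (hmuB)
log2(8369/6384) = 0.391  (pngE)
log2(2913/2489) = 0.227  (badD)
hmuB is most strongly upregulated.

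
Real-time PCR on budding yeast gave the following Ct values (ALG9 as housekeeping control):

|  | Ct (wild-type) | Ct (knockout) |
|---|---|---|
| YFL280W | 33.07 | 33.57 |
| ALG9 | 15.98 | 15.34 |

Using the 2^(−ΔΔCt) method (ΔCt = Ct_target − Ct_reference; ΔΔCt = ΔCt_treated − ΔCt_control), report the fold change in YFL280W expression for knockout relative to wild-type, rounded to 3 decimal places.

ΔCt(wild-type) = 33.070 − 15.980 = 17.090
ΔCt(knockout) = 33.570 − 15.340 = 18.230
ΔΔCt = 18.230 − 17.090 = 1.140
Fold change = 2^(−1.140) = 0.4538

0.454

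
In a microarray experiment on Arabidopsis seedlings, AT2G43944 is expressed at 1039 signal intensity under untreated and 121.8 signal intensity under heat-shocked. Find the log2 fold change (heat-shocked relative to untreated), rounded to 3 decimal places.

Fold change = 121.8 / 1039 = 0.1172
log2(0.1172) = -3.0926

-3.093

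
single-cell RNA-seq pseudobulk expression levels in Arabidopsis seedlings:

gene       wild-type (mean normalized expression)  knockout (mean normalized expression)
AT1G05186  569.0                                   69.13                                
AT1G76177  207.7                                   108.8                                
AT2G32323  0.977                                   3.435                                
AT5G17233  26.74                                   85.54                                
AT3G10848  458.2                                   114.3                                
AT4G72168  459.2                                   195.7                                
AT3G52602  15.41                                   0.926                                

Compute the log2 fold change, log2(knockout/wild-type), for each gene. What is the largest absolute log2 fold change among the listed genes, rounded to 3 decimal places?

4.057

log2(69.13/569.0) = -3.041  (AT1G05186)
log2(108.8/207.7) = -0.933  (AT1G76177)
log2(3.435/0.977) = 1.814  (AT2G32323)
log2(85.54/26.74) = 1.678  (AT5G17233)
log2(114.3/458.2) = -2.003  (AT3G10848)
log2(195.7/459.2) = -1.230  (AT4G72168)
log2(0.926/15.41) = -4.057  (AT3G52602)
The largest magnitude belongs to AT3G52602.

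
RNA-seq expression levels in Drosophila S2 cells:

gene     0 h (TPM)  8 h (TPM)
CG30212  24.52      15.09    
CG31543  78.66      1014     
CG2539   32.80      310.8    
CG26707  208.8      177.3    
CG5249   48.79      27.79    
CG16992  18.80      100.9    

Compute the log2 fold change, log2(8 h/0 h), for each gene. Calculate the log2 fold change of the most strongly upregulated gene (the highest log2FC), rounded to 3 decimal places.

log2(15.09/24.52) = -0.700  (CG30212)
log2(1014/78.66) = 3.688  (CG31543)
log2(310.8/32.80) = 3.244  (CG2539)
log2(177.3/208.8) = -0.236  (CG26707)
log2(27.79/48.79) = -0.812  (CG5249)
log2(100.9/18.80) = 2.424  (CG16992)
CG31543 is most strongly upregulated.

3.688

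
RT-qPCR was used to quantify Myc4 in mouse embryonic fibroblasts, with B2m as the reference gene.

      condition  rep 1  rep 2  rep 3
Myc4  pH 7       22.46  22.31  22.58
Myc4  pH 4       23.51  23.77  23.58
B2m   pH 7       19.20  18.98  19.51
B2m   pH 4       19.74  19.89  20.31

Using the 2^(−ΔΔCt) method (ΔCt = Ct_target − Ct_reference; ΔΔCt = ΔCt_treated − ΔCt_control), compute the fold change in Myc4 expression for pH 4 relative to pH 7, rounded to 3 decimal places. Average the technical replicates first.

0.747

Mean Ct: Myc4 pH 7 22.450; Myc4 pH 4 23.620; B2m pH 7 19.230; B2m pH 4 19.980
ΔCt(pH 7) = 22.450 − 19.230 = 3.220
ΔCt(pH 4) = 23.620 − 19.980 = 3.640
ΔΔCt = 3.640 − 3.220 = 0.420
Fold change = 2^(−0.420) = 0.7474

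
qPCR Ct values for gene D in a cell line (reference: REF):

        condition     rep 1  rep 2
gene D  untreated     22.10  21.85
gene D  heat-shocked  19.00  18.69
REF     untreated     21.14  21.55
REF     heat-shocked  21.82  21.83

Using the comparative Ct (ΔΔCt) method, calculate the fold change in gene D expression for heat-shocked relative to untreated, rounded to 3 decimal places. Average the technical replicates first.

12.210

Mean Ct: gene D untreated 21.975; gene D heat-shocked 18.845; REF untreated 21.345; REF heat-shocked 21.825
ΔCt(untreated) = 21.975 − 21.345 = 0.630
ΔCt(heat-shocked) = 18.845 − 21.825 = -2.980
ΔΔCt = -2.980 − 0.630 = -3.610
Fold change = 2^(−(-3.610)) = 2^3.610 = 12.2101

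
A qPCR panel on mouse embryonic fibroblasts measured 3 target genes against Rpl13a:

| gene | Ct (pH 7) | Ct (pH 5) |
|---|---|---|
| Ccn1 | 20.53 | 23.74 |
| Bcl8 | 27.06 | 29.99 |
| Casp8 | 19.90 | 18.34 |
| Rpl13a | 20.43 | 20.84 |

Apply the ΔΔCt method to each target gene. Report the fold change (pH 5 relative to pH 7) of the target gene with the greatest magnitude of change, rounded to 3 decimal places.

Ccn1: ΔΔCt = (23.74−20.84) − (20.53−20.43) = 2.90 − 0.10 = 2.80; fold change = 2^-2.80 = 0.144
Bcl8: ΔΔCt = (29.99−20.84) − (27.06−20.43) = 9.15 − 6.63 = 2.52; fold change = 2^-2.52 = 0.174
Casp8: ΔΔCt = (18.34−20.84) − (19.90−20.43) = -2.50 − (-0.53) = -1.97; fold change = 2^1.97 = 3.918
Ccn1 has the largest |ΔΔCt| = 2.80.

0.144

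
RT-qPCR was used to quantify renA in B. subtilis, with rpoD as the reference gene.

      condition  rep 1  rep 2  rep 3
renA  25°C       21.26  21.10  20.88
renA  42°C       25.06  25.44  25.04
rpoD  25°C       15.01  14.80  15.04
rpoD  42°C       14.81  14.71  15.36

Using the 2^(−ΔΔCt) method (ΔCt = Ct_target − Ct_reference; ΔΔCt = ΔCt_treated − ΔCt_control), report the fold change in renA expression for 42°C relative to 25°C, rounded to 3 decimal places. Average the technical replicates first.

0.059

Mean Ct: renA 25°C 21.080; renA 42°C 25.180; rpoD 25°C 14.950; rpoD 42°C 14.960
ΔCt(25°C) = 21.080 − 14.950 = 6.130
ΔCt(42°C) = 25.180 − 14.960 = 10.220
ΔΔCt = 10.220 − 6.130 = 4.090
Fold change = 2^(−4.090) = 0.0587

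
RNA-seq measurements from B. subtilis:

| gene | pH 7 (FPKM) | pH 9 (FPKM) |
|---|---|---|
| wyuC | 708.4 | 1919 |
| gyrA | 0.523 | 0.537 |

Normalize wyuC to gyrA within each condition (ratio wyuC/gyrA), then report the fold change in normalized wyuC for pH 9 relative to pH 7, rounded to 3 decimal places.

2.638

wyuC/gyrA (pH 7) = 708.4 / 0.523 = 1354.5
wyuC/gyrA (pH 9) = 1919 / 0.537 = 3573.6
Fold change = 3573.6 / 1354.5 = 2.6383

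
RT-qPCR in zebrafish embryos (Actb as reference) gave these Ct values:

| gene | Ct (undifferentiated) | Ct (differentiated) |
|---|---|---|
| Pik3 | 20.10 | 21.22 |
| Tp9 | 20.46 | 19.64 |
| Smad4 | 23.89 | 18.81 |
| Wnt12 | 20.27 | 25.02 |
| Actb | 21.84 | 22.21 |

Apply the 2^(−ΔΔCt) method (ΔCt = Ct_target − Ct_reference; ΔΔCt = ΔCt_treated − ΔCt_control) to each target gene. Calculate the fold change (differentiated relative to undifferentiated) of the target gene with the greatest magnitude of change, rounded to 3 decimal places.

43.713

Pik3: ΔΔCt = (21.22−22.21) − (20.10−21.84) = -0.99 − (-1.74) = 0.75; fold change = 2^-0.75 = 0.595
Tp9: ΔΔCt = (19.64−22.21) − (20.46−21.84) = -2.57 − (-1.38) = -1.19; fold change = 2^1.19 = 2.282
Smad4: ΔΔCt = (18.81−22.21) − (23.89−21.84) = -3.40 − 2.05 = -5.45; fold change = 2^5.45 = 43.713
Wnt12: ΔΔCt = (25.02−22.21) − (20.27−21.84) = 2.81 − (-1.57) = 4.38; fold change = 2^-4.38 = 0.048
Smad4 has the largest |ΔΔCt| = 5.45.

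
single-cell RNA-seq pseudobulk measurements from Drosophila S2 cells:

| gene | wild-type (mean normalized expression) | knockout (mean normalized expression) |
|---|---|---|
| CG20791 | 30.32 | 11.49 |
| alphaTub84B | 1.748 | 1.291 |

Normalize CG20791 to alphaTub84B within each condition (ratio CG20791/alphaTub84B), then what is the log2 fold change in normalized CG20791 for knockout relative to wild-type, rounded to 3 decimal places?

-0.963

CG20791/alphaTub84B (wild-type) = 30.32 / 1.748 = 17.346
CG20791/alphaTub84B (knockout) = 11.49 / 1.291 = 8.9001
Fold change = 8.9001 / 17.346 = 0.5131
log2(0.5131) = -0.9627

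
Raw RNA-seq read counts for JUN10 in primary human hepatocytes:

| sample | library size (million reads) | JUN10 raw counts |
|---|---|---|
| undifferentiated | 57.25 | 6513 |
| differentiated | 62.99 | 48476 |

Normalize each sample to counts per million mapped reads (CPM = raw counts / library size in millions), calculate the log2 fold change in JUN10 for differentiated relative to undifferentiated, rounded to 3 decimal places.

2.758

CPM(undifferentiated) = 6513 / 57.25 = 113.7642
CPM(differentiated) = 48476 / 62.99 = 769.5825
Fold change = 769.5825 / 113.7642 = 6.76472
log2(6.76472) = 2.7580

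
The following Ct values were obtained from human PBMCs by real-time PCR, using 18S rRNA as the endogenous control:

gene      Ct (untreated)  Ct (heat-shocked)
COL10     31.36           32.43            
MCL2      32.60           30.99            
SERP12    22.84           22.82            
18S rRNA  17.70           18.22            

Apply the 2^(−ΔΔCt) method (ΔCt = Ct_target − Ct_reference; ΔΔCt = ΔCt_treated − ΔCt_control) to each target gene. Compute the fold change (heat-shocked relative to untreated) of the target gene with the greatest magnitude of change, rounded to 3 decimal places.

COL10: ΔΔCt = (32.43−18.22) − (31.36−17.70) = 14.21 − 13.66 = 0.55; fold change = 2^-0.55 = 0.683
MCL2: ΔΔCt = (30.99−18.22) − (32.60−17.70) = 12.77 − 14.90 = -2.13; fold change = 2^2.13 = 4.377
SERP12: ΔΔCt = (22.82−18.22) − (22.84−17.70) = 4.60 − 5.14 = -0.54; fold change = 2^0.54 = 1.454
MCL2 has the largest |ΔΔCt| = 2.13.

4.377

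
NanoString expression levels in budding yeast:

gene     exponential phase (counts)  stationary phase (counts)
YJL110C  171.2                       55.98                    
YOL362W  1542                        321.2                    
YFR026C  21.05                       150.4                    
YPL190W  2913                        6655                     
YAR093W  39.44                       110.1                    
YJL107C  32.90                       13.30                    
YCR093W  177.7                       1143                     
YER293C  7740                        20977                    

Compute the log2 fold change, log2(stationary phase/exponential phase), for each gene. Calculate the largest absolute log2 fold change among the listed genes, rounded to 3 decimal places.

log2(55.98/171.2) = -1.613  (YJL110C)
log2(321.2/1542) = -2.263  (YOL362W)
log2(150.4/21.05) = 2.837  (YFR026C)
log2(6655/2913) = 1.192  (YPL190W)
log2(110.1/39.44) = 1.481  (YAR093W)
log2(13.30/32.90) = -1.307  (YJL107C)
log2(1143/177.7) = 2.685  (YCR093W)
log2(20977/7740) = 1.438  (YER293C)
The largest magnitude belongs to YFR026C.

2.837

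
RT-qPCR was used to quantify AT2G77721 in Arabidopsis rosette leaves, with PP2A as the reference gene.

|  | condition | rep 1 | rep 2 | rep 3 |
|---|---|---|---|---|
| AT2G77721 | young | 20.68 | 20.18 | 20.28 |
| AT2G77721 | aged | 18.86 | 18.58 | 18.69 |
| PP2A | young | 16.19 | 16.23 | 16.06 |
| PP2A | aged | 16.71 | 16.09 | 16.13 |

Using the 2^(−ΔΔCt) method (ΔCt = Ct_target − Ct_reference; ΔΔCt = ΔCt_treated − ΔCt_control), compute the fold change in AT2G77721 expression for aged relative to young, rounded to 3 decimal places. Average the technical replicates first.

Mean Ct: AT2G77721 young 20.380; AT2G77721 aged 18.710; PP2A young 16.160; PP2A aged 16.310
ΔCt(young) = 20.380 − 16.160 = 4.220
ΔCt(aged) = 18.710 − 16.310 = 2.400
ΔΔCt = 2.400 − 4.220 = -1.820
Fold change = 2^(−(-1.820)) = 2^1.820 = 3.5308

3.531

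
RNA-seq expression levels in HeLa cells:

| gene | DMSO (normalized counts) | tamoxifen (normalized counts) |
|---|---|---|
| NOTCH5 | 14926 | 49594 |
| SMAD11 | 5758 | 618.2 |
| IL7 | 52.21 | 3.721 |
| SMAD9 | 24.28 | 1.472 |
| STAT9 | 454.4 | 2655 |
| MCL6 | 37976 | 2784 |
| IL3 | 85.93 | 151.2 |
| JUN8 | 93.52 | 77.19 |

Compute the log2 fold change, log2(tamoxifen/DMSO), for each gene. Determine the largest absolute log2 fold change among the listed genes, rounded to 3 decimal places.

4.044

log2(49594/14926) = 1.732  (NOTCH5)
log2(618.2/5758) = -3.219  (SMAD11)
log2(3.721/52.21) = -3.811  (IL7)
log2(1.472/24.28) = -4.044  (SMAD9)
log2(2655/454.4) = 2.547  (STAT9)
log2(2784/37976) = -3.770  (MCL6)
log2(151.2/85.93) = 0.815  (IL3)
log2(77.19/93.52) = -0.277  (JUN8)
The largest magnitude belongs to SMAD9.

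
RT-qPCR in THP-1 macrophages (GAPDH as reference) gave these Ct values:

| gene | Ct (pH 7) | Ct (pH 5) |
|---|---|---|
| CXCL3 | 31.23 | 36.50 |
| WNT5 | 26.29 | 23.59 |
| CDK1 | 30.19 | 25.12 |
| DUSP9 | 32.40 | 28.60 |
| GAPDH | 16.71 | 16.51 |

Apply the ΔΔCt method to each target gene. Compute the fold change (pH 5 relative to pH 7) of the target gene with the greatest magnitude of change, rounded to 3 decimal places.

CXCL3: ΔΔCt = (36.50−16.51) − (31.23−16.71) = 19.99 − 14.52 = 5.47; fold change = 2^-5.47 = 0.023
WNT5: ΔΔCt = (23.59−16.51) − (26.29−16.71) = 7.08 − 9.58 = -2.50; fold change = 2^2.50 = 5.657
CDK1: ΔΔCt = (25.12−16.51) − (30.19−16.71) = 8.61 − 13.48 = -4.87; fold change = 2^4.87 = 29.243
DUSP9: ΔΔCt = (28.60−16.51) − (32.40−16.71) = 12.09 − 15.69 = -3.60; fold change = 2^3.60 = 12.126
CXCL3 has the largest |ΔΔCt| = 5.47.

0.023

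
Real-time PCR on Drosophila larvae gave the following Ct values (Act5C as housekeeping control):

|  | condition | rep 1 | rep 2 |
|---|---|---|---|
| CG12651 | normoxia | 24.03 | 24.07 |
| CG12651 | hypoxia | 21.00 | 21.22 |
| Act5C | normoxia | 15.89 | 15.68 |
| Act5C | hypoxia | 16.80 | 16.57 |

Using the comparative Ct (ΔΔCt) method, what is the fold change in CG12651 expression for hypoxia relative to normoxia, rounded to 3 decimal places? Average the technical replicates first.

14.320

Mean Ct: CG12651 normoxia 24.050; CG12651 hypoxia 21.110; Act5C normoxia 15.785; Act5C hypoxia 16.685
ΔCt(normoxia) = 24.050 − 15.785 = 8.265
ΔCt(hypoxia) = 21.110 − 16.685 = 4.425
ΔΔCt = 4.425 − 8.265 = -3.840
Fold change = 2^(−(-3.840)) = 2^3.840 = 14.3204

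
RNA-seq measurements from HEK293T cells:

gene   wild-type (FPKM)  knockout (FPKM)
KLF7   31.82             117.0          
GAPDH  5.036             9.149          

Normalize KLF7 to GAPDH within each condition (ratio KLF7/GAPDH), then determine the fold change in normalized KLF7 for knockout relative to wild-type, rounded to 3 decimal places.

2.024

KLF7/GAPDH (wild-type) = 31.82 / 5.036 = 6.3185
KLF7/GAPDH (knockout) = 117.0 / 9.149 = 12.788
Fold change = 12.788 / 6.3185 = 2.0239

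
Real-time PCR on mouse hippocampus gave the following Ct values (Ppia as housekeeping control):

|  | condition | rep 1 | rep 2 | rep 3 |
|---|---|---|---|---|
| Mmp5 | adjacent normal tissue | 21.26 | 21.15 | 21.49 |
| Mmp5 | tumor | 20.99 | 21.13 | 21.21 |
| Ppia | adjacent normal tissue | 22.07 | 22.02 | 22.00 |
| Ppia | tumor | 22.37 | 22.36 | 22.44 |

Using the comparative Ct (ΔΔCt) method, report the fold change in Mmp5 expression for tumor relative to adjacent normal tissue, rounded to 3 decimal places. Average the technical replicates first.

1.464

Mean Ct: Mmp5 adjacent normal tissue 21.300; Mmp5 tumor 21.110; Ppia adjacent normal tissue 22.030; Ppia tumor 22.390
ΔCt(adjacent normal tissue) = 21.300 − 22.030 = -0.730
ΔCt(tumor) = 21.110 − 22.390 = -1.280
ΔΔCt = -1.280 − (-0.730) = -0.550
Fold change = 2^(−(-0.550)) = 2^0.550 = 1.4641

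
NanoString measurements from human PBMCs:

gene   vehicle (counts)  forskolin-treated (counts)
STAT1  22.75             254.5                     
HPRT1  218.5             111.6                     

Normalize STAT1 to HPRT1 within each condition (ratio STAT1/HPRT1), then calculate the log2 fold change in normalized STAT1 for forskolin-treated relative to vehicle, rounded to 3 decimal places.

4.453

STAT1/HPRT1 (vehicle) = 22.75 / 218.5 = 0.10412
STAT1/HPRT1 (forskolin-treated) = 254.5 / 111.6 = 2.2805
Fold change = 2.2805 / 0.10412 = 21.9025
log2(21.9025) = 4.4530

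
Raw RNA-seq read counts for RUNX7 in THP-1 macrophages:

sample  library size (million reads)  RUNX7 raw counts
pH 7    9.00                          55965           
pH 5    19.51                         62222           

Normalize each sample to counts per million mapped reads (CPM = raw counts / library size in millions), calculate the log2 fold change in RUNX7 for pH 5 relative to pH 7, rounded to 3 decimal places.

CPM(pH 7) = 55965 / 9.00 = 6218.3333
CPM(pH 5) = 62222 / 19.51 = 3189.2363
Fold change = 3189.2363 / 6218.3333 = 0.51288
log2(0.51288) = -0.9633

-0.963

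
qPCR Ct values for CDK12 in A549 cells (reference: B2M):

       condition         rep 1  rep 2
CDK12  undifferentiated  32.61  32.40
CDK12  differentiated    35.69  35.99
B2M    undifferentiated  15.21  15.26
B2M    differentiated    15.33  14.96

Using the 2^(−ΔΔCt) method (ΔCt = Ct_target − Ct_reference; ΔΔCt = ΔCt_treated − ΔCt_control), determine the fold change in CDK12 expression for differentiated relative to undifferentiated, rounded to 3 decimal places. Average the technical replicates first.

Mean Ct: CDK12 undifferentiated 32.505; CDK12 differentiated 35.840; B2M undifferentiated 15.235; B2M differentiated 15.145
ΔCt(undifferentiated) = 32.505 − 15.235 = 17.270
ΔCt(differentiated) = 35.840 − 15.145 = 20.695
ΔΔCt = 20.695 − 17.270 = 3.425
Fold change = 2^(−3.425) = 0.0931

0.093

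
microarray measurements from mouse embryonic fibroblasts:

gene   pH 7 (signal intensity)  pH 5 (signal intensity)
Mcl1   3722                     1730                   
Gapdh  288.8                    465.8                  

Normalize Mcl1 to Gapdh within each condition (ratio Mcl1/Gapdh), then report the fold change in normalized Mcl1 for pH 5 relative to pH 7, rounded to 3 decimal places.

0.288

Mcl1/Gapdh (pH 7) = 3722 / 288.8 = 12.888
Mcl1/Gapdh (pH 5) = 1730 / 465.8 = 3.714
Fold change = 3.714 / 12.888 = 0.2882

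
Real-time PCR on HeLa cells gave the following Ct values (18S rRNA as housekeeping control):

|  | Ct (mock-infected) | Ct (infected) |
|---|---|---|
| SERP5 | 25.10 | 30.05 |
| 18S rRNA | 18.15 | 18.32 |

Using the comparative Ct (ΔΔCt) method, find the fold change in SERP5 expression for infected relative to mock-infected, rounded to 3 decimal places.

0.036

ΔCt(mock-infected) = 25.100 − 18.150 = 6.950
ΔCt(infected) = 30.050 − 18.320 = 11.730
ΔΔCt = 11.730 − 6.950 = 4.780
Fold change = 2^(−4.780) = 0.0364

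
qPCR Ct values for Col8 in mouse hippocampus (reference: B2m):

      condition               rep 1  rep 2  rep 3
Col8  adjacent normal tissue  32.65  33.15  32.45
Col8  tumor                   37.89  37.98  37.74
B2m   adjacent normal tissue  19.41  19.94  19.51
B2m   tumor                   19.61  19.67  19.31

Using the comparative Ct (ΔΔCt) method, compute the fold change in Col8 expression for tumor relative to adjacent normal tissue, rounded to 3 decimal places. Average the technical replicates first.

Mean Ct: Col8 adjacent normal tissue 32.750; Col8 tumor 37.870; B2m adjacent normal tissue 19.620; B2m tumor 19.530
ΔCt(adjacent normal tissue) = 32.750 − 19.620 = 13.130
ΔCt(tumor) = 37.870 − 19.530 = 18.340
ΔΔCt = 18.340 − 13.130 = 5.210
Fold change = 2^(−5.210) = 0.0270

0.027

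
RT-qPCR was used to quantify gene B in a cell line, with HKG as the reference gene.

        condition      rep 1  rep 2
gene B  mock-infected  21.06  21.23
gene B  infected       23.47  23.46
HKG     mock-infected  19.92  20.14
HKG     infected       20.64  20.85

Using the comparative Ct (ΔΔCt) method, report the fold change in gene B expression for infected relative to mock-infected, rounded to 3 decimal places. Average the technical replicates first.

Mean Ct: gene B mock-infected 21.145; gene B infected 23.465; HKG mock-infected 20.030; HKG infected 20.745
ΔCt(mock-infected) = 21.145 − 20.030 = 1.115
ΔCt(infected) = 23.465 − 20.745 = 2.720
ΔΔCt = 2.720 − 1.115 = 1.605
Fold change = 2^(−1.605) = 0.3287

0.329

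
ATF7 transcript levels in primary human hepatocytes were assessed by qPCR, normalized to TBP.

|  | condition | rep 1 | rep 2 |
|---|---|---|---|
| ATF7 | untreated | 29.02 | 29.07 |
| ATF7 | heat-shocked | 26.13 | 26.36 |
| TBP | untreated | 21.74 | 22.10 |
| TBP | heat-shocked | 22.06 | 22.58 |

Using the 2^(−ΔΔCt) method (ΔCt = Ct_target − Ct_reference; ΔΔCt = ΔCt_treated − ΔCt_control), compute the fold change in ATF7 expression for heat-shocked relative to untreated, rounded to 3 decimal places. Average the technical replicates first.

Mean Ct: ATF7 untreated 29.045; ATF7 heat-shocked 26.245; TBP untreated 21.920; TBP heat-shocked 22.320
ΔCt(untreated) = 29.045 − 21.920 = 7.125
ΔCt(heat-shocked) = 26.245 − 22.320 = 3.925
ΔΔCt = 3.925 − 7.125 = -3.200
Fold change = 2^(−(-3.200)) = 2^3.200 = 9.1896

9.190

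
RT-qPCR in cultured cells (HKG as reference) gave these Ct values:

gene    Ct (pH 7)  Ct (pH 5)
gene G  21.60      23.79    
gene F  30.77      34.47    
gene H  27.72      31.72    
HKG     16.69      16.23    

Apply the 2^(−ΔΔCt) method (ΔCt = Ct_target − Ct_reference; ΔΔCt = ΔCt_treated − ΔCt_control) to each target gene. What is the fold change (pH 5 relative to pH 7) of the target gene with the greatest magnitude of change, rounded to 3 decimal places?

0.045

gene G: ΔΔCt = (23.79−16.23) − (21.60−16.69) = 7.56 − 4.91 = 2.65; fold change = 2^-2.65 = 0.159
gene F: ΔΔCt = (34.47−16.23) − (30.77−16.69) = 18.24 − 14.08 = 4.16; fold change = 2^-4.16 = 0.056
gene H: ΔΔCt = (31.72−16.23) − (27.72−16.69) = 15.49 − 11.03 = 4.46; fold change = 2^-4.46 = 0.045
gene H has the largest |ΔΔCt| = 4.46.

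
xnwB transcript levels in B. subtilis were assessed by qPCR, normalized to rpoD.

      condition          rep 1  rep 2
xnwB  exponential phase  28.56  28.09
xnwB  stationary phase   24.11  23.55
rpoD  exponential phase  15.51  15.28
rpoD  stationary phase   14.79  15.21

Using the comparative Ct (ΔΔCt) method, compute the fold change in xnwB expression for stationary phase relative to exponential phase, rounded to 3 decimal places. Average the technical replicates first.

Mean Ct: xnwB exponential phase 28.325; xnwB stationary phase 23.830; rpoD exponential phase 15.395; rpoD stationary phase 15.000
ΔCt(exponential phase) = 28.325 − 15.395 = 12.930
ΔCt(stationary phase) = 23.830 − 15.000 = 8.830
ΔΔCt = 8.830 − 12.930 = -4.100
Fold change = 2^(−(-4.100)) = 2^4.100 = 17.1484

17.148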